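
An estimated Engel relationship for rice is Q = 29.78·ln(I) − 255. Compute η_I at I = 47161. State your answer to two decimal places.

At I = 47161: Q = 65.472.
dQ/dI = 29.78/I = 0.000631454 at this income.
η = (dQ/dI)·(I/Q) = 0.000631454 × (47161/65.472) = 0.45.

0.45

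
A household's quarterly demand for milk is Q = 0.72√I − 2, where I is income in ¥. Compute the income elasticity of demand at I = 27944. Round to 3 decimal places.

At I = 27944: Q = 118.359.
dQ/dI = 0.72/(2√I) = 0.00215357 at this income.
η = (dQ/dI)·(I/Q) = 0.00215357 × (27944/118.359) = 0.508.

0.508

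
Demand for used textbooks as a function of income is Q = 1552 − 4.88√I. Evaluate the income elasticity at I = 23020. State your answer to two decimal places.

-0.46

At I = 23020: Q = 811.590.
dQ/dI = -4.88/(2√I) = -0.0160819 at this income.
η = (dQ/dI)·(I/Q) = -0.0160819 × (23020/811.590) = -0.46.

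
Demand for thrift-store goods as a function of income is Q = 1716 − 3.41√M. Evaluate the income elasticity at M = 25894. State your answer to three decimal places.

At M = 25894: Q = 1167.276.
dQ/dM = -3.41/(2√M) = -0.0105956 at this income.
η = (dQ/dM)·(M/Q) = -0.0105956 × (25894/1167.276) = -0.235.

-0.235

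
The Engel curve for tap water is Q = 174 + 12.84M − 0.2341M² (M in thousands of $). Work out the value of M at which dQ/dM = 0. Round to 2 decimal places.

dQ/dM = 12.84 − 0.4682M.
The good is inferior where dQ/dM < 0. Setting dQ/dM = 0 gives M = 12.84 / 0.4682 = 27.42.

27.42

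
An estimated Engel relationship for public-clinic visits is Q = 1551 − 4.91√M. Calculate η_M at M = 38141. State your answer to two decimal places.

At M = 38141: Q = 592.091.
dQ/dM = -4.91/(2√M) = -0.0125706 at this income.
η = (dQ/dM)·(M/Q) = -0.0125706 × (38141/592.091) = -0.81.

-0.81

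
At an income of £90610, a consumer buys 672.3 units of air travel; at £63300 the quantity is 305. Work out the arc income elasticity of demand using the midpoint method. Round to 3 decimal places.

2.118

ΔQ = 305 − 672.3 = -367.3; midpoint Q̄ = (672.3 + 305)/2 = 488.65.
ΔI = 63300 − 90610 = -27310; midpoint Ī = (90610 + 63300)/2 = 76955.
η = (ΔQ/Q̄) ÷ (ΔI/Ī) = (-367.3/488.65) ÷ (-27310/76955) = 2.118.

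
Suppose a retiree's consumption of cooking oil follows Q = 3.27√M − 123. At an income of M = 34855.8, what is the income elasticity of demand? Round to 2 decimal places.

0.63

At M = 34855.8: Q = 487.499.
dQ/dM = 3.27/(2√M) = 0.0087575 at this income.
η = (dQ/dM)·(M/Q) = 0.0087575 × (34855.8/487.499) = 0.63.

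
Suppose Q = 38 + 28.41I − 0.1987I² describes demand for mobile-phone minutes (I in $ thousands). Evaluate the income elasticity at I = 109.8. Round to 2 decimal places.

At I = 109.8: Q = 761.8829.
dQ/dI = 28.41 − 0.3974I = -15.22452.
η = (dQ/dI)·(I/Q) = -15.22452 × (109.8/761.8829) = -2.19.

-2.19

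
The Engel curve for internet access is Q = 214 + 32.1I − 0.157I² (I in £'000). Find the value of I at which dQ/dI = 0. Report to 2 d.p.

dQ/dI = 32.1 − 0.314I.
The good is inferior where dQ/dI < 0. Setting dQ/dI = 0 gives I = 32.1 / 0.314 = 102.23.

102.23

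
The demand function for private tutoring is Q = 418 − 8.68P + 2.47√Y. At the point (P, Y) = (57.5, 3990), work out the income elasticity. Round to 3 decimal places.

At P = 57.5, Y = 3990: Q = 74.921.
Holding P constant, ∂Q/∂Y = 2.47/(2√Y) = 0.0195515.
η_Y = (∂Q/∂Y)·(Y/Q) = 0.0195515 × (3990/74.921) = 1.041.

1.041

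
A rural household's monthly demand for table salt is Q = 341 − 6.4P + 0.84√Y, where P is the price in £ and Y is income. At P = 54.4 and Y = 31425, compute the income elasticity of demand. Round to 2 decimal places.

At P = 54.4, Y = 31425: Q = 141.748.
Holding P constant, ∂Q/∂Y = 0.84/(2√Y) = 0.00236925.
η_Y = (∂Q/∂Y)·(Y/Q) = 0.00236925 × (31425/141.748) = 0.53.

0.53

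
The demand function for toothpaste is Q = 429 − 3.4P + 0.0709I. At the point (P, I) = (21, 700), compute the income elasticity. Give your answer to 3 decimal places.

At P = 21, I = 700: Q = 407.230.
Holding P constant, ∂Q/∂I = 0.0709.
η_I = (∂Q/∂I)·(I/Q) = 0.0709 × (700/407.230) = 0.122.

0.122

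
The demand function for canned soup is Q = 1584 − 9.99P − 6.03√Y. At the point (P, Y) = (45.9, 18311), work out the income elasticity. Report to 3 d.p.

-1.318

At P = 45.9, Y = 18311: Q = 309.491.
Holding P constant, ∂Q/∂Y = -6.03/(2√Y) = -0.0222808.
η_Y = (∂Q/∂Y)·(Y/Q) = -0.0222808 × (18311/309.491) = -1.318.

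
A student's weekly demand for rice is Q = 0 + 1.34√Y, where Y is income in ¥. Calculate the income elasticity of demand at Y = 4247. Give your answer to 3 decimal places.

At Y = 4247: Q = 87.326.
dQ/dY = 1.34/(2√Y) = 0.010281 at this income.
η = (dQ/dY)·(Y/Q) = 0.010281 × (4247/87.326) = 0.500.

0.500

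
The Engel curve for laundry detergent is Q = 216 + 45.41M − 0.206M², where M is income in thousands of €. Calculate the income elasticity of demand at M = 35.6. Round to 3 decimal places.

0.696

At M = 35.6: Q = 1571.5198.
dQ/dM = 45.41 − 0.412M = 30.74280.
η = (dQ/dM)·(M/Q) = 30.74280 × (35.6/1571.5198) = 0.696.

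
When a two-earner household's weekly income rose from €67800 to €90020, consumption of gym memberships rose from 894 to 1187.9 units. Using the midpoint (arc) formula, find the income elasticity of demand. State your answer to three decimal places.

ΔQ = 1187.9 − 894 = 293.9; midpoint Q̄ = (894 + 1187.9)/2 = 1040.95.
ΔI = 90020 − 67800 = 22220; midpoint Ī = (67800 + 90020)/2 = 78910.
η = (ΔQ/Q̄) ÷ (ΔI/Ī) = (293.9/1040.95) ÷ (22220/78910) = 1.003.

1.003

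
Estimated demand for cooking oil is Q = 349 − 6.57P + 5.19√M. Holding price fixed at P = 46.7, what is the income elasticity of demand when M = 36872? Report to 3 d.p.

At P = 46.7, M = 36872: Q = 1038.769.
Holding P constant, ∂Q/∂M = 5.19/(2√M) = 0.0135142.
η_M = (∂Q/∂M)·(M/Q) = 0.0135142 × (36872/1038.769) = 0.480.

0.480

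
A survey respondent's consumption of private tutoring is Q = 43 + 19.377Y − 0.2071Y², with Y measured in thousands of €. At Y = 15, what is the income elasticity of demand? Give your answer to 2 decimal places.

0.69

At Y = 15: Q = 287.0575.
dQ/dY = 19.377 − 0.4142Y = 13.16400.
η = (dQ/dY)·(Y/Q) = 13.16400 × (15/287.0575) = 0.69.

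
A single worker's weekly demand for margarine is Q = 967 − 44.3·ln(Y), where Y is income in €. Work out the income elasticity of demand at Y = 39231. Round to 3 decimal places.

-0.089

At Y = 39231: Q = 498.429.
dQ/dY = -44.3/Y = -0.00112921 at this income.
η = (dQ/dY)·(Y/Q) = -0.00112921 × (39231/498.429) = -0.089.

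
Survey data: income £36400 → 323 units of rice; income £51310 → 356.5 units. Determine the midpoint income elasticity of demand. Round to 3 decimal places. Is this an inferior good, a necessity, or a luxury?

0.290 (necessity)

ΔQ = 356.5 − 323 = 33.5; midpoint Q̄ = (323 + 356.5)/2 = 339.75.
ΔI = 51310 − 36400 = 14910; midpoint Ī = (36400 + 51310)/2 = 43855.
η = (ΔQ/Q̄) ÷ (ΔI/Ī) = (33.5/339.75) ÷ (14910/43855) = 0.290.
0 < η < 1 ⇒ necessity.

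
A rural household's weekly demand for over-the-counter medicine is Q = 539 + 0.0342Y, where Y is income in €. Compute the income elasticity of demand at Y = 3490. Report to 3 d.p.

At Y = 3490: Q = 658.358.
dQ/dY = 0.0342.
η = (dQ/dY)·(Y/Q) = 0.0342 × (3490/658.358) = 0.181.

0.181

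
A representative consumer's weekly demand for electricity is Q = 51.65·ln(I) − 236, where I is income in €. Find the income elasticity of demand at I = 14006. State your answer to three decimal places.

0.201

At I = 14006: Q = 257.115.
dQ/dI = 51.65/I = 0.00368771 at this income.
η = (dQ/dI)·(I/Q) = 0.00368771 × (14006/257.115) = 0.201.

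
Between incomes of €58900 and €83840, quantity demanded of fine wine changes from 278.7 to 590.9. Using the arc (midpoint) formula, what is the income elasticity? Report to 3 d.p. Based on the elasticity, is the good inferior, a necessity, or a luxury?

2.055 (luxury)

ΔQ = 590.9 − 278.7 = 312.2; midpoint Q̄ = (278.7 + 590.9)/2 = 434.8.
ΔI = 83840 − 58900 = 24940; midpoint Ī = (58900 + 83840)/2 = 71370.
η = (ΔQ/Q̄) ÷ (ΔI/Ī) = (312.2/434.8) ÷ (24940/71370) = 2.055.
η > 1 ⇒ luxury.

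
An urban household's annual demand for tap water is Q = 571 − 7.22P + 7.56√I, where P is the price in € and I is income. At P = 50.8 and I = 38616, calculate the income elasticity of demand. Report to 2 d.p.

0.44

At P = 50.8, I = 38616: Q = 1689.836.
Holding P constant, ∂Q/∂I = 7.56/(2√I) = 0.0192357.
η_I = (∂Q/∂I)·(I/Q) = 0.0192357 × (38616/1689.836) = 0.44.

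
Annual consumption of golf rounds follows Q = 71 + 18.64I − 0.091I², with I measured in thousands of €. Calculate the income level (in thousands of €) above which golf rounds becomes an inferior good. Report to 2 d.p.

102.42

dQ/dI = 18.64 − 0.182I.
The good is inferior where dQ/dI < 0. Setting dQ/dI = 0 gives I = 18.64 / 0.182 = 102.42.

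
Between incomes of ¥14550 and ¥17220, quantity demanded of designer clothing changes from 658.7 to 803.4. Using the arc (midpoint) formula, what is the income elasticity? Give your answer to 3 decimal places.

1.178

ΔQ = 803.4 − 658.7 = 144.7; midpoint Q̄ = (658.7 + 803.4)/2 = 731.05.
ΔI = 17220 − 14550 = 2670; midpoint Ī = (14550 + 17220)/2 = 15885.
η = (ΔQ/Q̄) ÷ (ΔI/Ī) = (144.7/731.05) ÷ (2670/15885) = 1.178.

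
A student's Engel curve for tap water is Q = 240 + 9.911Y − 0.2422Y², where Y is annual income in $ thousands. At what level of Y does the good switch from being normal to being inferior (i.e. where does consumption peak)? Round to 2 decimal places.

20.46

dQ/dY = 9.911 − 0.4844Y.
The good is inferior where dQ/dY < 0. Setting dQ/dY = 0 gives Y = 9.911 / 0.4844 = 20.46.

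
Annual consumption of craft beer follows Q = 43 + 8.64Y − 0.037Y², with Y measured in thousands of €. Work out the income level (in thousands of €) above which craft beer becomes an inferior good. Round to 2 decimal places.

dQ/dY = 8.64 − 0.074Y.
The good is inferior where dQ/dY < 0. Setting dQ/dY = 0 gives Y = 8.64 / 0.074 = 116.76.

116.76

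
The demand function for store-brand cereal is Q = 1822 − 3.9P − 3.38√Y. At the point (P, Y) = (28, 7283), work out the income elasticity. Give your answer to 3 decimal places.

-0.101

At P = 28, Y = 7283: Q = 1424.349.
Holding P constant, ∂Q/∂Y = -3.38/(2√Y) = -0.019803.
η_Y = (∂Q/∂Y)·(Y/Q) = -0.019803 × (7283/1424.349) = -0.101.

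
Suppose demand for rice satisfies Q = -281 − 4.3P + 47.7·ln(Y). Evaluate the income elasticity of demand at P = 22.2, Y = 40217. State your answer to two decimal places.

0.37

At P = 22.2, Y = 40217: Q = 129.258.
Holding P constant, ∂Q/∂Y = 47.7/Y = 0.00118607.
η_Y = (∂Q/∂Y)·(Y/Q) = 0.00118607 × (40217/129.258) = 0.37.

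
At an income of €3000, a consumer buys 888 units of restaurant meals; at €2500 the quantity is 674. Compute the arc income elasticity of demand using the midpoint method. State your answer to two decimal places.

ΔQ = 674 − 888 = -214; midpoint Q̄ = (888 + 674)/2 = 781.
ΔI = 2500 − 3000 = -500; midpoint Ī = (3000 + 2500)/2 = 2750.
η = (ΔQ/Q̄) ÷ (ΔI/Ī) = (-214/781) ÷ (-500/2750) = 1.51.

1.51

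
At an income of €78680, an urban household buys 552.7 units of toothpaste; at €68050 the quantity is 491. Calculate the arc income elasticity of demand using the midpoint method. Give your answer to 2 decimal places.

0.82

ΔQ = 491 − 552.7 = -61.7; midpoint Q̄ = (552.7 + 491)/2 = 521.85.
ΔI = 68050 − 78680 = -10630; midpoint Ī = (78680 + 68050)/2 = 73365.
η = (ΔQ/Q̄) ÷ (ΔI/Ī) = (-61.7/521.85) ÷ (-10630/73365) = 0.82.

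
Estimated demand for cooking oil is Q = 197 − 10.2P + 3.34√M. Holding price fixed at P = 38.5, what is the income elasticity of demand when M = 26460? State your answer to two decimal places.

At P = 38.5, M = 26460: Q = 347.602.
Holding P constant, ∂Q/∂M = 3.34/(2√M) = 0.0102665.
η_M = (∂Q/∂M)·(M/Q) = 0.0102665 × (26460/347.602) = 0.78.

0.78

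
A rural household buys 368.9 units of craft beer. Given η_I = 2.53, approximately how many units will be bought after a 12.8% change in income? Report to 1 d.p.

%ΔQ ≈ η × %ΔI = 2.53 × 12.8% = 32.384%.
New Q ≈ 368.9 × (1 + 0.32384) = 488.4.

488.4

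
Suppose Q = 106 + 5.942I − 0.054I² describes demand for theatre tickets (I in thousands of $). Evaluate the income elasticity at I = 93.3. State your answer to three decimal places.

-2.027

At I = 93.3: Q = 190.3245.
dQ/dI = 5.942 − 0.108I = -4.13440.
η = (dQ/dI)·(I/Q) = -4.13440 × (93.3/190.3245) = -2.027.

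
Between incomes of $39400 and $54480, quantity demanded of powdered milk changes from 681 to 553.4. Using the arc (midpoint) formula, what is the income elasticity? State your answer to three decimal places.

-0.644

ΔQ = 553.4 − 681 = -127.6; midpoint Q̄ = (681 + 553.4)/2 = 617.2.
ΔI = 54480 − 39400 = 15080; midpoint Ī = (39400 + 54480)/2 = 46940.
η = (ΔQ/Q̄) ÷ (ΔI/Ī) = (-127.6/617.2) ÷ (15080/46940) = -0.644.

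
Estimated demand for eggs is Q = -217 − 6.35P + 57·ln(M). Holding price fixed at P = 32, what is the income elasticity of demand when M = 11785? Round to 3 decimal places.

At P = 32, M = 11785: Q = 114.151.
Holding P constant, ∂Q/∂M = 57/M = 0.00483666.
η_M = (∂Q/∂M)·(M/Q) = 0.00483666 × (11785/114.151) = 0.499.

0.499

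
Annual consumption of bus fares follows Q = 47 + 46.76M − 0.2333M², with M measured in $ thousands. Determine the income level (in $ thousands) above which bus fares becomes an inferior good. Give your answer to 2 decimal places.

dQ/dM = 46.76 − 0.4666M.
The good is inferior where dQ/dM < 0. Setting dQ/dM = 0 gives M = 46.76 / 0.4666 = 100.21.

100.21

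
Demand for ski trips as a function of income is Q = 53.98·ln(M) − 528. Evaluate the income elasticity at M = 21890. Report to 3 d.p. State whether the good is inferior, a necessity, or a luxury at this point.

At M = 21890: Q = 11.465.
dQ/dM = 53.98/M = 0.00246597 at this income.
η = (dQ/dM)·(M/Q) = 0.00246597 × (21890/11.465) = 4.708.
Since η > 1, the good is a luxury.

4.708 (luxury)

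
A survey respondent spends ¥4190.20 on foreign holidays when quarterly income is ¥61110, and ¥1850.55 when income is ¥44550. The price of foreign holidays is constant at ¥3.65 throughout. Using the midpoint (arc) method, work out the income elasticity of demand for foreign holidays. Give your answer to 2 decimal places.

2.47

With a constant price, Q₁ = 4190.20/3.65 = 1148.000 and Q₂ = 1850.55/3.65 = 507.000 (equivalently, work directly with expenditure since P cancels).
Midpoint %ΔQ = (1850.55 − 4190.20)/3020.38 = -0.77462; midpoint %ΔI = (44550 − 61110)/52830 = -0.31346.
η = -0.77462 / -0.31346 = 2.47.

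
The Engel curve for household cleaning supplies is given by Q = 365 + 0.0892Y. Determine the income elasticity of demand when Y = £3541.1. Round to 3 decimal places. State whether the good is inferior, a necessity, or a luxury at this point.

0.464 (necessity)

At Y = 3541.1: Q = 680.866.
dQ/dY = 0.0892.
η = (dQ/dY)·(Y/Q) = 0.0892 × (3541.1/680.866) = 0.464.
Since 0 < η < 1, the good is a necessity.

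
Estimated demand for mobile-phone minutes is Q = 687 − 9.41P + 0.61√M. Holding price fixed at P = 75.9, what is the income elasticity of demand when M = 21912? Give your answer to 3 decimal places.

At P = 75.9, M = 21912: Q = 63.077.
Holding P constant, ∂Q/∂M = 0.61/(2√M) = 0.00206043.
η_M = (∂Q/∂M)·(M/Q) = 0.00206043 × (21912/63.077) = 0.716.

0.716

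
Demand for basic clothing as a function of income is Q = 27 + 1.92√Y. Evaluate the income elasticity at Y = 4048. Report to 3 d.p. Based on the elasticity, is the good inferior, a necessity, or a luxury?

At Y = 4048: Q = 149.158.
dQ/dY = 1.92/(2√Y) = 0.0150887 at this income.
η = (dQ/dY)·(Y/Q) = 0.0150887 × (4048/149.158) = 0.409.
Since 0 < η < 1, the good is a necessity.

0.409 (necessity)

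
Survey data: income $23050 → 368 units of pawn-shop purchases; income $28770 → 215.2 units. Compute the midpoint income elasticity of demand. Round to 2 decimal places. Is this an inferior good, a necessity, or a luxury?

-2.37 (inferior good)

ΔQ = 215.2 − 368 = -152.8; midpoint Q̄ = (368 + 215.2)/2 = 291.6.
ΔI = 28770 − 23050 = 5720; midpoint Ī = (23050 + 28770)/2 = 25910.
η = (ΔQ/Q̄) ÷ (ΔI/Ī) = (-152.8/291.6) ÷ (5720/25910) = -2.37.
η < 0 ⇒ inferior good.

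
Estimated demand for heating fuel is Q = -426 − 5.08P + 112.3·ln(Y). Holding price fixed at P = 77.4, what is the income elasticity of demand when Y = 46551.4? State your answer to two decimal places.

At P = 77.4, Y = 46551.4: Q = 387.843.
Holding P constant, ∂Q/∂Y = 112.3/Y = 0.00241239.
η_Y = (∂Q/∂Y)·(Y/Q) = 0.00241239 × (46551.4/387.843) = 0.29.

0.29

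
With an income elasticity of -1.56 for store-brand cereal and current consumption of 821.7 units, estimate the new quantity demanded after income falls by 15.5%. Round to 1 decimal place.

1020.4

%ΔQ ≈ η × %ΔI = -1.56 × (-15.5%) = 24.18%.
New Q ≈ 821.7 × (1 + 0.2418) = 1020.4.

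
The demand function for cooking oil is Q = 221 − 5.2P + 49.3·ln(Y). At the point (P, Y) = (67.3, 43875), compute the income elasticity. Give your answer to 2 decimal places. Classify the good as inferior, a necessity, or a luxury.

At P = 67.3, Y = 43875: Q = 398.013.
Holding P constant, ∂Q/∂Y = 49.3/Y = 0.00112365.
η_Y = (∂Q/∂Y)·(Y/Q) = 0.00112365 × (43875/398.013) = 0.12.
Since 0 < η < 1, this is a necessity.

0.12 (necessity)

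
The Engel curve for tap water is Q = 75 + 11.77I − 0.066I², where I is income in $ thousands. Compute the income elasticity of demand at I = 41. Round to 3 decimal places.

0.584

At I = 41: Q = 446.6240.
dQ/dI = 11.77 − 0.132I = 6.35800.
η = (dQ/dI)·(I/Q) = 6.35800 × (41/446.6240) = 0.584.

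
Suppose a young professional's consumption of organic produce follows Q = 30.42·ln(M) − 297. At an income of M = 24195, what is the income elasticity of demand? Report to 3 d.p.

At M = 24195: Q = 10.056.
dQ/dM = 30.42/M = 0.00125728 at this income.
η = (dQ/dM)·(M/Q) = 0.00125728 × (24195/10.056) = 3.025.

3.025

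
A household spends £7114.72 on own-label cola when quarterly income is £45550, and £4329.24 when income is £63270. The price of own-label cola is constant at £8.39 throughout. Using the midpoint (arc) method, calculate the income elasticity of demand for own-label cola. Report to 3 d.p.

-1.495

With a constant price, Q₁ = 7114.72/8.39 = 848.000 and Q₂ = 4329.24/8.39 = 516.000 (equivalently, work directly with expenditure since P cancels).
Midpoint %ΔQ = (4329.24 − 7114.72)/5721.98 = -0.48680; midpoint %ΔI = (63270 − 45550)/54410 = 0.32568.
η = -0.48680 / 0.32568 = -1.495.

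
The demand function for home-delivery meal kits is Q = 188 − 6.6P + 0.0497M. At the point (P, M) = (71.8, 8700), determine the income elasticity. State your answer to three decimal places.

At P = 71.8, M = 8700: Q = 146.510.
Holding P constant, ∂Q/∂M = 0.0497.
η_M = (∂Q/∂M)·(M/Q) = 0.0497 × (8700/146.510) = 2.951.

2.951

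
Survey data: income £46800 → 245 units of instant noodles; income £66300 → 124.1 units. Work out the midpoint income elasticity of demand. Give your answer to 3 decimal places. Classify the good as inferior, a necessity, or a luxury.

-1.900 (inferior good)

ΔQ = 124.1 − 245 = -120.9; midpoint Q̄ = (245 + 124.1)/2 = 184.55.
ΔI = 66300 − 46800 = 19500; midpoint Ī = (46800 + 66300)/2 = 56550.
η = (ΔQ/Q̄) ÷ (ΔI/Ī) = (-120.9/184.55) ÷ (19500/56550) = -1.900.
η < 0 ⇒ inferior good.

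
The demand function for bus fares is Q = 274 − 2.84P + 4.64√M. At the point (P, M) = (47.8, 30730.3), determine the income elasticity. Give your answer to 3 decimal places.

0.427

At P = 47.8, M = 30730.3: Q = 951.643.
Holding P constant, ∂Q/∂M = 4.64/(2√M) = 0.0132344.
η_M = (∂Q/∂M)·(M/Q) = 0.0132344 × (30730.3/951.643) = 0.427.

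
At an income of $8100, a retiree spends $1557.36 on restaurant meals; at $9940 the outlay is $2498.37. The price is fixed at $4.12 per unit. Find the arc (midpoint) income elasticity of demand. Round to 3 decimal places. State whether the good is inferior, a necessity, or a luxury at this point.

2.275 (luxury)

With a constant price, Q₁ = 1557.36/4.12 = 378.000 and Q₂ = 2498.37/4.12 = 606.400 (equivalently, work directly with expenditure since P cancels).
Midpoint %ΔQ = (2498.37 − 1557.36)/2027.86 = 0.46404; midpoint %ΔI = (9940 − 8100)/9020 = 0.20399.
η = 0.46404 / 0.20399 = 2.275.
η > 1 ⇒ luxury.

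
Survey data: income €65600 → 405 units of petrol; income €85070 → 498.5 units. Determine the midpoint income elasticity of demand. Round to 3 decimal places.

0.801

ΔQ = 498.5 − 405 = 93.5; midpoint Q̄ = (405 + 498.5)/2 = 451.75.
ΔI = 85070 − 65600 = 19470; midpoint Ī = (65600 + 85070)/2 = 75335.
η = (ΔQ/Q̄) ÷ (ΔI/Ī) = (93.5/451.75) ÷ (19470/75335) = 0.801.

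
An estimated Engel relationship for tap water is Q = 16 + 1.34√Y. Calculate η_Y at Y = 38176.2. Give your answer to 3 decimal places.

At Y = 38176.2: Q = 277.819.
dQ/dY = 1.34/(2√Y) = 0.00342909 at this income.
η = (dQ/dY)·(Y/Q) = 0.00342909 × (38176.2/277.819) = 0.471.

0.471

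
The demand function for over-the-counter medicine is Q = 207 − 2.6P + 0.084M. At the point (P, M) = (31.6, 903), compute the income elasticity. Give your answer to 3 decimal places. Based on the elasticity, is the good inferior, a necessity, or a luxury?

At P = 31.6, M = 903: Q = 200.692.
Holding P constant, ∂Q/∂M = 0.084.
η_M = (∂Q/∂M)·(M/Q) = 0.084 × (903/200.692) = 0.378.
Since 0 < η < 1, this is a necessity.

0.378 (necessity)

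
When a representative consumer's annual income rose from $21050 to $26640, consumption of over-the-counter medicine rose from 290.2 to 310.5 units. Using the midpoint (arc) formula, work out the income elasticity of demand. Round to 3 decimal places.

ΔQ = 310.5 − 290.2 = 20.3; midpoint Q̄ = (290.2 + 310.5)/2 = 300.35.
ΔI = 26640 − 21050 = 5590; midpoint Ī = (21050 + 26640)/2 = 23845.
η = (ΔQ/Q̄) ÷ (ΔI/Ī) = (20.3/300.35) ÷ (5590/23845) = 0.288.

0.288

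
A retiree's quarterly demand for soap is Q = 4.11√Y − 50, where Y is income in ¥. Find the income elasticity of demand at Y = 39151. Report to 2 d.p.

At Y = 39151: Q = 763.230.
dQ/dY = 4.11/(2√Y) = 0.0103858 at this income.
η = (dQ/dY)·(Y/Q) = 0.0103858 × (39151/763.230) = 0.53.

0.53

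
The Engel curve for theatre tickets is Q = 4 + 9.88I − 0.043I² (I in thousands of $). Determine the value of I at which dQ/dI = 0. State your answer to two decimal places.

dQ/dI = 9.88 − 0.086I.
The good is inferior where dQ/dI < 0. Setting dQ/dI = 0 gives I = 9.88 / 0.086 = 114.88.

114.88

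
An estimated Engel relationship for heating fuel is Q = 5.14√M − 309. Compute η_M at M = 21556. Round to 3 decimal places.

0.847

At M = 21556: Q = 445.653.
dQ/dM = 5.14/(2√M) = 0.0175045 at this income.
η = (dQ/dM)·(M/Q) = 0.0175045 × (21556/445.653) = 0.847.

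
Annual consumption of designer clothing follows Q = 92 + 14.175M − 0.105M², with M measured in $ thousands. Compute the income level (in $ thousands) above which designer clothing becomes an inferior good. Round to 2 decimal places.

67.50

dQ/dM = 14.175 − 0.21M.
The good is inferior where dQ/dM < 0. Setting dQ/dM = 0 gives M = 14.175 / 0.21 = 67.50.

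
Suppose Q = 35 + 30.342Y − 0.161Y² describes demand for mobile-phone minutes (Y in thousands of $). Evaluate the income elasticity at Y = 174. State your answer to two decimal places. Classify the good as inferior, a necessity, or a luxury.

-10.16 (inferior good)

At Y = 174: Q = 440.0720.
dQ/dY = 30.342 − 0.322Y = -25.68600.
η = (dQ/dY)·(Y/Q) = -25.68600 × (174/440.0720) = -10.16.
η < 0 ⇒ inferior good.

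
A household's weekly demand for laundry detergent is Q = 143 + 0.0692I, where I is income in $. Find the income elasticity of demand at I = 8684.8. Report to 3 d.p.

0.808

At I = 8684.8: Q = 743.988.
dQ/dI = 0.0692.
η = (dQ/dI)·(I/Q) = 0.0692 × (8684.8/743.988) = 0.808.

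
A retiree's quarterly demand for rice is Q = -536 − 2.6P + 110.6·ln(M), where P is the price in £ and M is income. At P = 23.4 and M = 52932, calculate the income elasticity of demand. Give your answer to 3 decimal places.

0.182

At P = 23.4, M = 52932: Q = 606.130.
Holding P constant, ∂Q/∂M = 110.6/M = 0.00208947.
η_M = (∂Q/∂M)·(M/Q) = 0.00208947 × (52932/606.130) = 0.182.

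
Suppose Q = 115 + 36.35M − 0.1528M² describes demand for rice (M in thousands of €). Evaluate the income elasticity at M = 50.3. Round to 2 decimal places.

At M = 50.3: Q = 1556.8072.
dQ/dM = 36.35 − 0.3056M = 20.97832.
η = (dQ/dM)·(M/Q) = 20.97832 × (50.3/1556.8072) = 0.68.

0.68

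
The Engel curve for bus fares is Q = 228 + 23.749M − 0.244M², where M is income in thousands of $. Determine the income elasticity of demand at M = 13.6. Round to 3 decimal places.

0.460

At M = 13.6: Q = 505.8562.
dQ/dM = 23.749 − 0.488M = 17.11220.
η = (dQ/dM)·(M/Q) = 17.11220 × (13.6/505.8562) = 0.460.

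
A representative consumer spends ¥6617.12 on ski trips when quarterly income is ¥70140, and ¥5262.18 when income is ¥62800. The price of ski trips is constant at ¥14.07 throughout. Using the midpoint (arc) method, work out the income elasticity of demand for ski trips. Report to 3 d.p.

With a constant price, Q₁ = 6617.12/14.07 = 470.300 and Q₂ = 5262.18/14.07 = 374.000 (equivalently, work directly with expenditure since P cancels).
Midpoint %ΔQ = (5262.18 − 6617.12)/5939.65 = -0.22812; midpoint %ΔI = (62800 − 70140)/66470 = -0.11043.
η = -0.22812 / -0.11043 = 2.066.

2.066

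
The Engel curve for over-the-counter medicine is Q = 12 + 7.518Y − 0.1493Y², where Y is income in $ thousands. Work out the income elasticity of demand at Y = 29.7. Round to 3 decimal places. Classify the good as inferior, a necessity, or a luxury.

At Y = 29.7: Q = 103.5886.
dQ/dY = 7.518 − 0.2986Y = -1.35042.
η = (dQ/dY)·(Y/Q) = -1.35042 × (29.7/103.5886) = -0.387.
η < 0 ⇒ inferior good.

-0.387 (inferior good)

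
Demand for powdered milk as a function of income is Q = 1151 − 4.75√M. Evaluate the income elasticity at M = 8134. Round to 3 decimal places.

At M = 8134: Q = 722.604.
dQ/dM = -4.75/(2√M) = -0.0263337 at this income.
η = (dQ/dM)·(M/Q) = -0.0263337 × (8134/722.604) = -0.296.

-0.296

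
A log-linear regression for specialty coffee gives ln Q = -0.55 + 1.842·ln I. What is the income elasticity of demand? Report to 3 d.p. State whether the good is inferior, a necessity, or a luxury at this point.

1.842 (luxury)

In a log-linear demand, the coefficient on ln I is the income elasticity.
So η = 1.842.
η > 1 ⇒ luxury.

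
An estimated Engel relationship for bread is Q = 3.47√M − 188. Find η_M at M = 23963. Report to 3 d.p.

0.769

At M = 23963: Q = 349.156.
dQ/dM = 3.47/(2√M) = 0.011208 at this income.
η = (dQ/dM)·(M/Q) = 0.011208 × (23963/349.156) = 0.769.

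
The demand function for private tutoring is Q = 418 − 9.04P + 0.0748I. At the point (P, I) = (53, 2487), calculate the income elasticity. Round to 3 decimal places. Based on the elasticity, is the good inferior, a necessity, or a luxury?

At P = 53, I = 2487: Q = 124.908.
Holding P constant, ∂Q/∂I = 0.0748.
η_I = (∂Q/∂I)·(I/Q) = 0.0748 × (2487/124.908) = 1.489.
Since η > 1, this is a luxury.

1.489 (luxury)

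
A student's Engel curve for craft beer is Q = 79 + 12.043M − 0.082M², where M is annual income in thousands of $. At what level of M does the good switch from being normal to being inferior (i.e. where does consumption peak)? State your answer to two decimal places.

dQ/dM = 12.043 − 0.164M.
The good is inferior where dQ/dM < 0. Setting dQ/dM = 0 gives M = 12.043 / 0.164 = 73.43.

73.43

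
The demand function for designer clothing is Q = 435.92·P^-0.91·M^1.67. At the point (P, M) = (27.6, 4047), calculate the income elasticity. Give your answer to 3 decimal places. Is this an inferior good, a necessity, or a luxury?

1.670 (luxury)

For a multiplicative demand Q = A·P^α·M^β, the income elasticity is β everywhere.
Here β = 1.67, so η = 1.670.
Since η > 1, this is a luxury.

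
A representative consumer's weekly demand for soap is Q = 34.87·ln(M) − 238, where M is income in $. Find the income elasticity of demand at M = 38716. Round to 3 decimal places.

0.267

At M = 38716: Q = 130.367.
dQ/dM = 34.87/M = 0.000900661 at this income.
η = (dQ/dM)·(M/Q) = 0.000900661 × (38716/130.367) = 0.267.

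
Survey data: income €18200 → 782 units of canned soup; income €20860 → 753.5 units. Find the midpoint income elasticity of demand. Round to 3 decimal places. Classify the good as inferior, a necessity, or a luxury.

-0.273 (inferior good)

ΔQ = 753.5 − 782 = -28.5; midpoint Q̄ = (782 + 753.5)/2 = 767.75.
ΔI = 20860 − 18200 = 2660; midpoint Ī = (18200 + 20860)/2 = 19530.
η = (ΔQ/Q̄) ÷ (ΔI/Ī) = (-28.5/767.75) ÷ (2660/19530) = -0.273.
η < 0 ⇒ inferior good.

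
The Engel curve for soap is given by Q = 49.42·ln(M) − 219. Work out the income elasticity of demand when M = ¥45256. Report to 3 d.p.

0.159

At M = 45256: Q = 310.787.
dQ/dM = 49.42/M = 0.00109201 at this income.
η = (dQ/dM)·(M/Q) = 0.00109201 × (45256/310.787) = 0.159.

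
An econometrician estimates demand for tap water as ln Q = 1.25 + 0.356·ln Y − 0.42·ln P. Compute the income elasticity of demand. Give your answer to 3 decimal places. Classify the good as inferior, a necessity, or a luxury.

In a log-linear demand, the coefficient on ln Y is the income elasticity.
So η = 0.356.
0 < η < 1 ⇒ necessity.

0.356 (necessity)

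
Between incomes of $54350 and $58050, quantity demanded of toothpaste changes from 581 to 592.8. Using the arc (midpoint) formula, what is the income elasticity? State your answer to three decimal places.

0.305

ΔQ = 592.8 − 581 = 11.8; midpoint Q̄ = (581 + 592.8)/2 = 586.9.
ΔI = 58050 − 54350 = 3700; midpoint Ī = (54350 + 58050)/2 = 56200.
η = (ΔQ/Q̄) ÷ (ΔI/Ī) = (11.8/586.9) ÷ (3700/56200) = 0.305.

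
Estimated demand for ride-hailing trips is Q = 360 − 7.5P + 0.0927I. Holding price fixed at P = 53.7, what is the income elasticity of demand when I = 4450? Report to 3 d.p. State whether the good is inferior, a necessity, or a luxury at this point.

1.116 (luxury)

At P = 53.7, I = 4450: Q = 369.765.
Holding P constant, ∂Q/∂I = 0.0927.
η_I = (∂Q/∂I)·(I/Q) = 0.0927 × (4450/369.765) = 1.116.
Since η > 1, this is a luxury.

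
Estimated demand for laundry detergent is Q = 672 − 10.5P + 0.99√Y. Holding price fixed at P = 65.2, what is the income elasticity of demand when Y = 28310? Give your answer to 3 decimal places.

At P = 65.2, Y = 28310: Q = 153.973.
Holding P constant, ∂Q/∂Y = 0.99/(2√Y) = 0.00294195.
η_Y = (∂Q/∂Y)·(Y/Q) = 0.00294195 × (28310/153.973) = 0.541.

0.541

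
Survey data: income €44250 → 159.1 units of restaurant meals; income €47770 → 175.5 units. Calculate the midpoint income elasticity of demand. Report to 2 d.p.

1.28

ΔQ = 175.5 − 159.1 = 16.4; midpoint Q̄ = (159.1 + 175.5)/2 = 167.3.
ΔI = 47770 − 44250 = 3520; midpoint Ī = (44250 + 47770)/2 = 46010.
η = (ΔQ/Q̄) ÷ (ΔI/Ī) = (16.4/167.3) ÷ (3520/46010) = 1.28.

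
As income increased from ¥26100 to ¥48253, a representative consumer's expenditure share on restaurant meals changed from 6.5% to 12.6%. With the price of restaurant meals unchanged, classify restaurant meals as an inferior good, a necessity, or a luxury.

luxury

The budget share rises as income rises, so η > 1.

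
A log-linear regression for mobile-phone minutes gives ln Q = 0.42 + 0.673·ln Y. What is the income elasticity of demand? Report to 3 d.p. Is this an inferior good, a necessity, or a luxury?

0.673 (necessity)

In a log-linear demand, the coefficient on ln Y is the income elasticity.
So η = 0.673.
0 < η < 1 ⇒ necessity.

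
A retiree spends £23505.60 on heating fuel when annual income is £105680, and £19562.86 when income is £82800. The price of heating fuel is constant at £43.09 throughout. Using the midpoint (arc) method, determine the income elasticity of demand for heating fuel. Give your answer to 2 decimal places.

0.75

With a constant price, Q₁ = 23505.60/43.09 = 545.500 and Q₂ = 19562.86/43.09 = 454.000 (equivalently, work directly with expenditure since P cancels).
Midpoint %ΔQ = (19562.86 − 23505.60)/21534.23 = -0.18309; midpoint %ΔI = (82800 − 105680)/94240 = -0.24278.
η = -0.18309 / -0.24278 = 0.75.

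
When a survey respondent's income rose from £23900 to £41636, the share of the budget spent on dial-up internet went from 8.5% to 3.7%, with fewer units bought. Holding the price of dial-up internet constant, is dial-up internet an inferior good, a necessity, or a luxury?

Quantity demanded falls as income rises, so η < 0.

inferior good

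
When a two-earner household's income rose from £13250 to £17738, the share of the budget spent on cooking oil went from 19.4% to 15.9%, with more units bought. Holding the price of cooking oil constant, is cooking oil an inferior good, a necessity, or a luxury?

necessity

Quantity rises but the budget share falls as income rises, so 0 < η < 1.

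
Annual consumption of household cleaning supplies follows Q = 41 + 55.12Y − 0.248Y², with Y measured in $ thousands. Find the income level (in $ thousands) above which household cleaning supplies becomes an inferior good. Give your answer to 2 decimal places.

dQ/dY = 55.12 − 0.496Y.
The good is inferior where dQ/dY < 0. Setting dQ/dY = 0 gives Y = 55.12 / 0.496 = 111.13.

111.13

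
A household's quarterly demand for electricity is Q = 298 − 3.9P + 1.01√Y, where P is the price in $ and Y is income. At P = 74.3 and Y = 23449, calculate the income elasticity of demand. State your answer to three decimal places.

At P = 74.3, Y = 23449: Q = 162.892.
Holding P constant, ∂Q/∂Y = 1.01/(2√Y) = 0.00329784.
η_Y = (∂Q/∂Y)·(Y/Q) = 0.00329784 × (23449/162.892) = 0.475.

0.475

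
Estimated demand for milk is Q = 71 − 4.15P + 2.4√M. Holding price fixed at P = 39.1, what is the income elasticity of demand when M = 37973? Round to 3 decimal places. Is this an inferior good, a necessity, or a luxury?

At P = 39.1, M = 37973: Q = 376.415.
Holding P constant, ∂Q/∂M = 2.4/(2√M) = 0.00615806.
η_M = (∂Q/∂M)·(M/Q) = 0.00615806 × (37973/376.415) = 0.621.
Since 0 < η < 1, this is a necessity.

0.621 (necessity)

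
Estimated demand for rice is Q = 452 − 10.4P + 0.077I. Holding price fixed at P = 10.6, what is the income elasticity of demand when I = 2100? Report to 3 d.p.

0.321

At P = 10.6, I = 2100: Q = 503.460.
Holding P constant, ∂Q/∂I = 0.077.
η_I = (∂Q/∂I)·(I/Q) = 0.077 × (2100/503.460) = 0.321.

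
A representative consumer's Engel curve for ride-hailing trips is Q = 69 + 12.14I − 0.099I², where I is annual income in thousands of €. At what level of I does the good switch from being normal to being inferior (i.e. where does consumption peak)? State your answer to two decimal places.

dQ/dI = 12.14 − 0.198I.
The good is inferior where dQ/dI < 0. Setting dQ/dI = 0 gives I = 12.14 / 0.198 = 61.31.

61.31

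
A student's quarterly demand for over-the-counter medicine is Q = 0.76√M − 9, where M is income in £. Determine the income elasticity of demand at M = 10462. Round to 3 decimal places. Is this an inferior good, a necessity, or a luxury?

0.565 (necessity)

At M = 10462: Q = 68.736.
dQ/dM = 0.76/(2√M) = 0.00371515 at this income.
η = (dQ/dM)·(M/Q) = 0.00371515 × (10462/68.736) = 0.565.
Since 0 < η < 1, the good is a necessity.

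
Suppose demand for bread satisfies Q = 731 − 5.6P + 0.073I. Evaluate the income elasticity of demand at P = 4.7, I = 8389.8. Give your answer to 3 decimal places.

At P = 4.7, I = 8389.8: Q = 1317.135.
Holding P constant, ∂Q/∂I = 0.073.
η_I = (∂Q/∂I)·(I/Q) = 0.073 × (8389.8/1317.135) = 0.465.

0.465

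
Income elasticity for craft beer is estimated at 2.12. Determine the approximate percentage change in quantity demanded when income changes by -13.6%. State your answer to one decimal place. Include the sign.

%ΔQ ≈ η × %ΔI = 2.12 × (-13.6%) = -28.8%.

-28.8%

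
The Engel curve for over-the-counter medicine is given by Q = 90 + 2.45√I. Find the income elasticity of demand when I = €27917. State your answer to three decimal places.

0.410

At I = 27917: Q = 499.355.
dQ/dI = 2.45/(2√I) = 0.00733165 at this income.
η = (dQ/dI)·(I/Q) = 0.00733165 × (27917/499.355) = 0.410.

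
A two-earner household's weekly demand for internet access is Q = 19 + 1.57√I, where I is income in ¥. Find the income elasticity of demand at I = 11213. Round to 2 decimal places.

0.45

At I = 11213: Q = 185.250.
dQ/dI = 1.57/(2√I) = 0.00741325 at this income.
η = (dQ/dI)·(I/Q) = 0.00741325 × (11213/185.250) = 0.45.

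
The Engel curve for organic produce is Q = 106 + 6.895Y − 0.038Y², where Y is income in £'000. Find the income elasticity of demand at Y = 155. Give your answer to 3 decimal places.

At Y = 155: Q = 261.7750.
dQ/dY = 6.895 − 0.076Y = -4.88500.
η = (dQ/dY)·(Y/Q) = -4.88500 × (155/261.7750) = -2.892.

-2.892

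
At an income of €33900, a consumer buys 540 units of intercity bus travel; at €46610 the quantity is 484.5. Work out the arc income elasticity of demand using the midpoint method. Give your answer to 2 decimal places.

ΔQ = 484.5 − 540 = -55.5; midpoint Q̄ = (540 + 484.5)/2 = 512.25.
ΔI = 46610 − 33900 = 12710; midpoint Ī = (33900 + 46610)/2 = 40255.
η = (ΔQ/Q̄) ÷ (ΔI/Ī) = (-55.5/512.25) ÷ (12710/40255) = -0.34.

-0.34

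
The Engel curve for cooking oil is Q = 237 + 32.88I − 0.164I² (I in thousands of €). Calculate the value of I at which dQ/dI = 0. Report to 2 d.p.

100.24

dQ/dI = 32.88 − 0.328I.
The good is inferior where dQ/dI < 0. Setting dQ/dI = 0 gives I = 32.88 / 0.328 = 100.24.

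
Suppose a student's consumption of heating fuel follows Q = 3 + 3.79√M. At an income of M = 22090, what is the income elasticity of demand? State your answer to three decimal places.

At M = 22090: Q = 566.297.
dQ/dM = 3.79/(2√M) = 0.01275 at this income.
η = (dQ/dM)·(M/Q) = 0.01275 × (22090/566.297) = 0.497.

0.497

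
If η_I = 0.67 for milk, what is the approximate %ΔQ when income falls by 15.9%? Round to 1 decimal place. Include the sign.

-10.7%

%ΔQ ≈ η × %ΔI = 0.67 × (-15.9%) = -10.7%.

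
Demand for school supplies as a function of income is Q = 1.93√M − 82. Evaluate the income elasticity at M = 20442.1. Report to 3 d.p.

0.711

At M = 20442.1: Q = 193.943.
dQ/dM = 1.93/(2√M) = 0.00674939 at this income.
η = (dQ/dM)·(M/Q) = 0.00674939 × (20442.1/193.943) = 0.711.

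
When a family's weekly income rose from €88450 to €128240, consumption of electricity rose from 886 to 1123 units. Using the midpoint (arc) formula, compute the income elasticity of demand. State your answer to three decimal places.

0.642

ΔQ = 1123 − 886 = 237; midpoint Q̄ = (886 + 1123)/2 = 1004.5.
ΔI = 128240 − 88450 = 39790; midpoint Ī = (88450 + 128240)/2 = 108345.
η = (ΔQ/Q̄) ÷ (ΔI/Ī) = (237/1004.5) ÷ (39790/108345) = 0.642.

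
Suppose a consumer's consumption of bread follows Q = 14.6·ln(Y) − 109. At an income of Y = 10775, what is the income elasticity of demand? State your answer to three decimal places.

0.550

At Y = 10775: Q = 26.561.
dQ/dY = 14.6/Y = 0.00135499 at this income.
η = (dQ/dY)·(Y/Q) = 0.00135499 × (10775/26.561) = 0.550.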